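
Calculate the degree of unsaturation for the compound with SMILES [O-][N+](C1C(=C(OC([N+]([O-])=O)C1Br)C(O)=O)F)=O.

5

Molecular formula from the SMILES: C6H4BrFN2O7.
DoU = (2C + 2 + N − H − X)/2 = (2·6 + 2 + 2 − 4 − 2)/2 = 10/2 = 5.
(Structurally: 1 ring(s) + 4 π bond(s) = 5.)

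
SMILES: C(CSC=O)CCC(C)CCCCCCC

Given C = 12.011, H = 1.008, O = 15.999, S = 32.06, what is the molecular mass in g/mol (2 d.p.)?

Molecular formula: C14H28OS.
M = 14×12.011 + 28×1.008 + 1×15.999 + 1×32.06 = 244.44 g/mol.

244.44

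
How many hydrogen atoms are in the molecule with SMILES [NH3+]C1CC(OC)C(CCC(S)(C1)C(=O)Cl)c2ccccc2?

Hydrogens are implicit in SMILES; fill each atom to its normal valence:
  5 × C (aromatic): 1 H each → 5
  4 × C: 2 H each → 8
  3 × C: 1 H each → 3
  2 × C: no H
  2 × O: no H
  1 × C: 3 H
  1 × C (aromatic): no H
  1 × Cl: no H
  1 × N (charge +1): 3 H
  1 × S: 1 H
  Total hydrogens = 23.

23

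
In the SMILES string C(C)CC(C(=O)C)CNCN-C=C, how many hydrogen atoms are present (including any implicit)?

Hydrogens are implicit in SMILES; fill each atom to its normal valence:
  5 × C: 2 H each → 10
  2 × C: 3 H each → 6
  2 × C: 1 H each → 2
  2 × N: 1 H each → 2
  1 × C: no H
  1 × O: no H
  Total hydrogens = 20.

20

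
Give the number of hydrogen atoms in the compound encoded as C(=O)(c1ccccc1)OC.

8

Hydrogens are implicit in SMILES; fill each atom to its normal valence:
  5 × C (aromatic): 1 H each → 5
  2 × O: no H
  1 × C: 3 H
  1 × C (aromatic): no H
  1 × C: no H
  Total hydrogens = 8.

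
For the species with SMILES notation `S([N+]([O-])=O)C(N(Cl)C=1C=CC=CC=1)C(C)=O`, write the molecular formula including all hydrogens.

Heavy atoms from the SMILES: 9 C, 1 Cl, 2 N, 3 O, 1 S.
Implicit hydrogens by atom environment:
  5 × C (aromatic): 1 H each → 5
  2 × O: no H
  1 × C: 3 H
  1 × C: 1 H
  1 × C: no H
  1 × C (aromatic): no H
  1 × Cl: no H
  1 × N (charge +1): no H
  1 × N: no H
  1 × O (charge -1): no H
  1 × S: no H
  Total hydrogens = 9.
Molecular formula: C9H9ClN2O3S

C9H9ClN2O3S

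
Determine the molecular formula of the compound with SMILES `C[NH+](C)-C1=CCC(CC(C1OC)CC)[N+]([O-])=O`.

Heavy atoms from the SMILES: 12 C, 2 N, 3 O.
Implicit hydrogens by atom environment:
  4 × C: 3 H each → 12
  4 × C: 1 H each → 4
  3 × C: 2 H each → 6
  2 × O: no H
  1 × C: no H
  1 × N (charge +1): 1 H
  1 × N (charge +1): no H
  1 × O (charge -1): no H
  Total hydrogens = 23.
Net charge +1.
Molecular formula: C12H23N2O3+

C12H23N2O3+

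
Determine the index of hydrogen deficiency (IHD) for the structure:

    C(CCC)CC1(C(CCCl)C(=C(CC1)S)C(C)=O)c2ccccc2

Molecular formula from the SMILES: C21H29ClOS.
DoU = (2C + 2 + N − H − X)/2 = (2·21 + 2 + 0 − 29 − 1)/2 = 14/2 = 7.
(Structurally: 2 ring(s) + 5 π bond(s) = 7.)

7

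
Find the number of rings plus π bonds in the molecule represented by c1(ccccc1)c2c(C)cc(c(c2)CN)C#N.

10

Molecular formula from the SMILES: C15H14N2.
DoU = (2C + 2 + N − H − X)/2 = (2·15 + 2 + 2 − 14 − 0)/2 = 20/2 = 10.
(Structurally: 2 ring(s) + 8 π bond(s) = 10.)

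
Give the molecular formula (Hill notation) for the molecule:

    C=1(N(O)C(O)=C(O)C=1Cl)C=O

C5H4ClNO4

Heavy atoms from the SMILES: 5 C, 1 Cl, 1 N, 4 O.
Implicit hydrogens by atom environment:
  4 × C (aromatic): no H
  3 × O: 1 H each → 3
  1 × C: 1 H
  1 × Cl: no H
  1 × N (aromatic): no H
  1 × O: no H
  Total hydrogens = 4.
Molecular formula: C5H4ClNO4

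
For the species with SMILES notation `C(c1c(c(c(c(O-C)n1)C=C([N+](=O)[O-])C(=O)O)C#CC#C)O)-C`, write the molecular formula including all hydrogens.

Heavy atoms from the SMILES: 15 C, 2 N, 6 O.
Implicit hydrogens by atom environment:
  5 × C (aromatic): no H
  5 × C: no H
  3 × O: no H
  2 × C: 3 H each → 6
  2 × C: 1 H each → 2
  2 × O: 1 H each → 2
  1 × C: 2 H
  1 × N (aromatic): no H
  1 × N (charge +1): no H
  1 × O (charge -1): no H
  Total hydrogens = 12.
Molecular formula: C15H12N2O6

C15H12N2O6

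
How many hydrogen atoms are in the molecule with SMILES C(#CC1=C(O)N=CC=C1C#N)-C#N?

Hydrogens are implicit in SMILES; fill each atom to its normal valence:
  4 × C: no H
  3 × C (aromatic): no H
  2 × C (aromatic): 1 H each → 2
  2 × N: no H
  1 × N (aromatic): no H
  1 × O: 1 H
  Total hydrogens = 3.

3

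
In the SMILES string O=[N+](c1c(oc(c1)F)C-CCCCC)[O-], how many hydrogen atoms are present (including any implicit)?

Hydrogens are implicit in SMILES; fill each atom to its normal valence:
  5 × C: 2 H each → 10
  3 × C (aromatic): no H
  1 × C: 3 H
  1 × C (aromatic): 1 H
  1 × F: no H
  1 × N (charge +1): no H
  1 × O (aromatic): no H
  1 × O: no H
  1 × O (charge -1): no H
  Total hydrogens = 14.

14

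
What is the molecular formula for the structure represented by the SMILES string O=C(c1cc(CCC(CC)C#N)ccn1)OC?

Heavy atoms from the SMILES: 13 C, 2 N, 2 O.
Implicit hydrogens by atom environment:
  3 × C: 2 H each → 6
  3 × C (aromatic): 1 H each → 3
  2 × C: 3 H each → 6
  2 × C (aromatic): no H
  2 × C: no H
  2 × O: no H
  1 × C: 1 H
  1 × N (aromatic): no H
  1 × N: no H
  Total hydrogens = 16.
Molecular formula: C13H16N2O2

C13H16N2O2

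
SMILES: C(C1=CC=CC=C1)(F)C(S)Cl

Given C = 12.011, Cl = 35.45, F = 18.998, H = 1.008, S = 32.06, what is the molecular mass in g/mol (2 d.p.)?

Molecular formula: C8H8ClFS.
M = 8×12.011 + 1×35.45 + 1×18.998 + 8×1.008 + 1×32.06 = 190.66 g/mol.

190.66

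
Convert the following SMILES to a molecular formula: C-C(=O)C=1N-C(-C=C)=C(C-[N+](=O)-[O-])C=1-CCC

Heavy atoms from the SMILES: 12 C, 2 N, 3 O.
Implicit hydrogens by atom environment:
  4 × C: 2 H each → 8
  4 × C (aromatic): no H
  2 × C: 3 H each → 6
  2 × O: no H
  1 × C: 1 H
  1 × C: no H
  1 × N (aromatic): 1 H
  1 × N (charge +1): no H
  1 × O (charge -1): no H
  Total hydrogens = 16.
Molecular formula: C12H16N2O3

C12H16N2O3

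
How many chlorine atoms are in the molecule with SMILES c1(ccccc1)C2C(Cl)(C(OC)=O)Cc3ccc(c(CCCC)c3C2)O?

1

The symbol for chlorine appears 1 time in the SMILES.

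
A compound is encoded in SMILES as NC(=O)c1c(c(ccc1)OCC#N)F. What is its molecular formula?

C9H7FN2O2

Heavy atoms from the SMILES: 9 C, 1 F, 2 N, 2 O.
Implicit hydrogens by atom environment:
  3 × C (aromatic): 1 H each → 3
  3 × C (aromatic): no H
  2 × C: no H
  2 × O: no H
  1 × C: 2 H
  1 × F: no H
  1 × N: 2 H
  1 × N: no H
  Total hydrogens = 7.
Molecular formula: C9H7FN2O2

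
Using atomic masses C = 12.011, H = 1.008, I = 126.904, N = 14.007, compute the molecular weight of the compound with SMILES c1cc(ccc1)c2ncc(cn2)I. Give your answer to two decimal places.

282.08

Molecular formula: C10H7IN2.
M = 10×12.011 + 7×1.008 + 1×126.904 + 2×14.007 = 282.08 g/mol.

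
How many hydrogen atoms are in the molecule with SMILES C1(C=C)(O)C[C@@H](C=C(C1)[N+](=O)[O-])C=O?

Hydrogens are implicit in SMILES; fill each atom to its normal valence:
  4 × C: 1 H each → 4
  3 × C: 2 H each → 6
  2 × C: no H
  2 × O: no H
  1 × N (charge +1): no H
  1 × O: 1 H
  1 × O (charge -1): no H
  Total hydrogens = 11.

11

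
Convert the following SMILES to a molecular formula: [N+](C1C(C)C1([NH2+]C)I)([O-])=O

C5H10IN2O2+

Heavy atoms from the SMILES: 5 C, 1 I, 2 N, 2 O.
Implicit hydrogens by atom environment:
  2 × C: 3 H each → 6
  2 × C: 1 H each → 2
  1 × C: no H
  1 × I: no H
  1 × N (charge +1): 2 H
  1 × N (charge +1): no H
  1 × O: no H
  1 × O (charge -1): no H
  Total hydrogens = 10.
Net charge +1.
Molecular formula: C5H10IN2O2+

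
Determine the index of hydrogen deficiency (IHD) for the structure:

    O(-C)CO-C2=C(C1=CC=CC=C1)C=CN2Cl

7

Molecular formula from the SMILES: C12H12ClNO2.
DoU = (2C + 2 + N − H − X)/2 = (2·12 + 2 + 1 − 12 − 1)/2 = 14/2 = 7.
(Structurally: 2 ring(s) + 5 π bond(s) = 7.)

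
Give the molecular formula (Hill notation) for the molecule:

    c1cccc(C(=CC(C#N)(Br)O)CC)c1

C12H12BrNO

Heavy atoms from the SMILES: 1 Br, 12 C, 1 N, 1 O.
Implicit hydrogens by atom environment:
  5 × C (aromatic): 1 H each → 5
  3 × C: no H
  1 × Br: no H
  1 × C: 3 H
  1 × C: 2 H
  1 × C: 1 H
  1 × C (aromatic): no H
  1 × N: no H
  1 × O: 1 H
  Total hydrogens = 12.
Molecular formula: C12H12BrNO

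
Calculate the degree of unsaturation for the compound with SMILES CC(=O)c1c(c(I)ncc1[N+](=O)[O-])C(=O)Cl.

Molecular formula from the SMILES: C8H4ClIN2O4.
DoU = (2C + 2 + N − H − X)/2 = (2·8 + 2 + 2 − 4 − 2)/2 = 14/2 = 7.
(Structurally: 1 ring(s) + 6 π bond(s) = 7.)

7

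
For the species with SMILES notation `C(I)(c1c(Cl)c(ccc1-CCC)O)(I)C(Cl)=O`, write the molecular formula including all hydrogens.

C11H10Cl2I2O2

Heavy atoms from the SMILES: 11 C, 2 Cl, 2 I, 2 O.
Implicit hydrogens by atom environment:
  4 × C (aromatic): no H
  2 × C: 2 H each → 4
  2 × C (aromatic): 1 H each → 2
  2 × C: no H
  2 × Cl: no H
  2 × I: no H
  1 × C: 3 H
  1 × O: 1 H
  1 × O: no H
  Total hydrogens = 10.
Molecular formula: C11H10Cl2I2O2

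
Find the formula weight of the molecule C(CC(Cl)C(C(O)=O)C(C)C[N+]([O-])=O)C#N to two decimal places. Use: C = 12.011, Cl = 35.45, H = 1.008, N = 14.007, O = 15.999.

248.66

Molecular formula: C9H13ClN2O4.
M = 9×12.011 + 1×35.45 + 13×1.008 + 2×14.007 + 4×15.999 = 248.66 g/mol.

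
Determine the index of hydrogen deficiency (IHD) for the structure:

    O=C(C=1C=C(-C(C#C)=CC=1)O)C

Molecular formula from the SMILES: C10H8O2.
DoU = (2C + 2 + N − H − X)/2 = (2·10 + 2 + 0 − 8 − 0)/2 = 14/2 = 7.
(Structurally: 1 ring(s) + 6 π bond(s) = 7.)

7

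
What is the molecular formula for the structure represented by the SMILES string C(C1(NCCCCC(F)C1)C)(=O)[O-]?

Heavy atoms from the SMILES: 9 C, 1 F, 1 N, 2 O.
Implicit hydrogens by atom environment:
  5 × C: 2 H each → 10
  2 × C: no H
  1 × C: 3 H
  1 × C: 1 H
  1 × F: no H
  1 × N: 1 H
  1 × O: no H
  1 × O (charge -1): no H
  Total hydrogens = 15.
Net charge -1.
Molecular formula: C9H15FNO2-

C9H15FNO2-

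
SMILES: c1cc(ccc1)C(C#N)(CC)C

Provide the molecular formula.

Heavy atoms from the SMILES: 11 C, 1 N.
Implicit hydrogens by atom environment:
  5 × C (aromatic): 1 H each → 5
  2 × C: 3 H each → 6
  2 × C: no H
  1 × C: 2 H
  1 × C (aromatic): no H
  1 × N: no H
  Total hydrogens = 13.
Molecular formula: C11H13N

C11H13N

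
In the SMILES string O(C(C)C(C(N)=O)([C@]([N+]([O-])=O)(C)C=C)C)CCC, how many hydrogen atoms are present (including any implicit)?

Hydrogens are implicit in SMILES; fill each atom to its normal valence:
  4 × C: 3 H each → 12
  3 × C: 2 H each → 6
  3 × C: no H
  3 × O: no H
  2 × C: 1 H each → 2
  1 × N: 2 H
  1 × N (charge +1): no H
  1 × O (charge -1): no H
  Total hydrogens = 22.

22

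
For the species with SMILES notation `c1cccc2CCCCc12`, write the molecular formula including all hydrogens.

C10H12

Heavy atoms from the SMILES: 10 C.
Implicit hydrogens by atom environment:
  4 × C: 2 H each → 8
  4 × C (aromatic): 1 H each → 4
  2 × C (aromatic): no H
  Total hydrogens = 12.
Molecular formula: C10H12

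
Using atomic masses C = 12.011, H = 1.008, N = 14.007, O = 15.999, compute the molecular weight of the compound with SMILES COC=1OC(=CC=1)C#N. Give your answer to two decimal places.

123.11

Molecular formula: C6H5NO2.
M = 6×12.011 + 5×1.008 + 1×14.007 + 2×15.999 = 123.11 g/mol.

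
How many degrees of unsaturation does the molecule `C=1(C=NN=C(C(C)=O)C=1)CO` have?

Molecular formula from the SMILES: C7H8N2O2.
DoU = (2C + 2 + N − H − X)/2 = (2·7 + 2 + 2 − 8 − 0)/2 = 10/2 = 5.
(Structurally: 1 ring(s) + 4 π bond(s) = 5.)

5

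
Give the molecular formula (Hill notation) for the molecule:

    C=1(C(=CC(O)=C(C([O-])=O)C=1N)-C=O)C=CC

C11H10NO4-

Heavy atoms from the SMILES: 11 C, 1 N, 4 O.
Implicit hydrogens by atom environment:
  5 × C (aromatic): no H
  3 × C: 1 H each → 3
  2 × O: no H
  1 × C: 3 H
  1 × C (aromatic): 1 H
  1 × C: no H
  1 × N: 2 H
  1 × O: 1 H
  1 × O (charge -1): no H
  Total hydrogens = 10.
Net charge -1.
Molecular formula: C11H10NO4-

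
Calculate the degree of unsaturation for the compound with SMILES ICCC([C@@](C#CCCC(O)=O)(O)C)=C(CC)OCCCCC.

4

Molecular formula from the SMILES: C18H29IO4.
DoU = (2C + 2 + N − H − X)/2 = (2·18 + 2 + 0 − 29 − 1)/2 = 8/2 = 4.
(Structurally: 0 ring(s) + 4 π bond(s) = 4.)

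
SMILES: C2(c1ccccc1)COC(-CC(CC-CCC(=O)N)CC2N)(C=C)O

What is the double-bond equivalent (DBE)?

7

Molecular formula from the SMILES: C20H30N2O3.
DoU = (2C + 2 + N − H − X)/2 = (2·20 + 2 + 2 − 30 − 0)/2 = 14/2 = 7.
(Structurally: 2 ring(s) + 5 π bond(s) = 7.)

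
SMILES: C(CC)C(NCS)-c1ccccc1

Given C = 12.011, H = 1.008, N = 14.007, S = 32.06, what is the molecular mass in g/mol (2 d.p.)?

195.32

Molecular formula: C11H17NS.
M = 11×12.011 + 17×1.008 + 1×14.007 + 1×32.06 = 195.32 g/mol.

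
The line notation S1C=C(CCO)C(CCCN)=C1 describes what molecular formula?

Heavy atoms from the SMILES: 9 C, 1 N, 1 O, 1 S.
Implicit hydrogens by atom environment:
  5 × C: 2 H each → 10
  2 × C (aromatic): 1 H each → 2
  2 × C (aromatic): no H
  1 × N: 2 H
  1 × O: 1 H
  1 × S (aromatic): no H
  Total hydrogens = 15.
Molecular formula: C9H15NOS

C9H15NOS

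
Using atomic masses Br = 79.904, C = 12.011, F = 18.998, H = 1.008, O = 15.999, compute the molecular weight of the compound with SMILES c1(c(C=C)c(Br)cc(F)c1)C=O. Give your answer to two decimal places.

Molecular formula: C9H6BrFO.
M = 1×79.904 + 9×12.011 + 1×18.998 + 6×1.008 + 1×15.999 = 229.05 g/mol.

229.05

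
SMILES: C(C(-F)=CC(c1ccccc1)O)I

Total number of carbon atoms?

The symbol for carbon appears 10 times in the SMILES. Lowercase c denotes aromatic carbon and counts toward C.

10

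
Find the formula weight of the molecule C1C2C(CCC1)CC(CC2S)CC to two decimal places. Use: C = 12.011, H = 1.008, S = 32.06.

Molecular formula: C12H22S.
M = 12×12.011 + 22×1.008 + 1×32.06 = 198.37 g/mol.

198.37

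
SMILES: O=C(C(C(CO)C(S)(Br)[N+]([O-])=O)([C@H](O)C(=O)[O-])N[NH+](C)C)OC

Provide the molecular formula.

Heavy atoms from the SMILES: 1 Br, 10 C, 3 N, 8 O, 1 S.
Implicit hydrogens by atom environment:
  4 × C: no H
  4 × O: no H
  3 × C: 3 H each → 9
  2 × C: 1 H each → 2
  2 × O: 1 H each → 2
  2 × O (charge -1): no H
  1 × Br: no H
  1 × C: 2 H
  1 × N: 1 H
  1 × N (charge +1): 1 H
  1 × N (charge +1): no H
  1 × S: 1 H
  Total hydrogens = 18.
Molecular formula: C10H18BrN3O8S

C10H18BrN3O8S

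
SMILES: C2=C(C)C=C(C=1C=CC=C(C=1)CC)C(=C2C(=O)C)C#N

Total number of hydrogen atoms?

17

Hydrogens are implicit in SMILES; fill each atom to its normal valence:
  6 × C (aromatic): 1 H each → 6
  6 × C (aromatic): no H
  3 × C: 3 H each → 9
  2 × C: no H
  1 × C: 2 H
  1 × N: no H
  1 × O: no H
  Total hydrogens = 17.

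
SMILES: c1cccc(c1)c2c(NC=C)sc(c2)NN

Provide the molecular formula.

Heavy atoms from the SMILES: 12 C, 3 N, 1 S.
Implicit hydrogens by atom environment:
  6 × C (aromatic): 1 H each → 6
  4 × C (aromatic): no H
  2 × N: 1 H each → 2
  1 × C: 2 H
  1 × C: 1 H
  1 × N: 2 H
  1 × S (aromatic): no H
  Total hydrogens = 13.
Molecular formula: C12H13N3S

C12H13N3S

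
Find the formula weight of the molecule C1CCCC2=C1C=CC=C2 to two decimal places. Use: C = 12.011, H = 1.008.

132.21

Molecular formula: C10H12.
M = 10×12.011 + 12×1.008 = 132.21 g/mol.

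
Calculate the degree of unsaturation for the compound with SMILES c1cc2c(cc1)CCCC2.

Molecular formula from the SMILES: C10H12.
DoU = (2C + 2 + N − H − X)/2 = (2·10 + 2 + 0 − 12 − 0)/2 = 10/2 = 5.
(Structurally: 2 ring(s) + 3 π bond(s) = 5.)

5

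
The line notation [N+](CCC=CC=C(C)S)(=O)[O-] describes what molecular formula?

Heavy atoms from the SMILES: 7 C, 1 N, 2 O, 1 S.
Implicit hydrogens by atom environment:
  3 × C: 1 H each → 3
  2 × C: 2 H each → 4
  1 × C: 3 H
  1 × C: no H
  1 × N (charge +1): no H
  1 × O: no H
  1 × O (charge -1): no H
  1 × S: 1 H
  Total hydrogens = 11.
Molecular formula: C7H11NO2S

C7H11NO2S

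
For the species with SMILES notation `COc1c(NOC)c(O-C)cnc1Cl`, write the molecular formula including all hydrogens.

C8H11ClN2O3

Heavy atoms from the SMILES: 8 C, 1 Cl, 2 N, 3 O.
Implicit hydrogens by atom environment:
  4 × C (aromatic): no H
  3 × C: 3 H each → 9
  3 × O: no H
  1 × C (aromatic): 1 H
  1 × Cl: no H
  1 × N: 1 H
  1 × N (aromatic): no H
  Total hydrogens = 11.
Molecular formula: C8H11ClN2O3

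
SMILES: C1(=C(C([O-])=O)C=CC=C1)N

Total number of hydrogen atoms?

Hydrogens are implicit in SMILES; fill each atom to its normal valence:
  4 × C (aromatic): 1 H each → 4
  2 × C (aromatic): no H
  1 × C: no H
  1 × N: 2 H
  1 × O: no H
  1 × O (charge -1): no H
  Total hydrogens = 6.

6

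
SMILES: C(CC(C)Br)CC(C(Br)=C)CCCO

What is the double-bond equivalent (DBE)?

1

Molecular formula from the SMILES: C11H20Br2O.
DoU = (2C + 2 + N − H − X)/2 = (2·11 + 2 + 0 − 20 − 2)/2 = 2/2 = 1.
(Structurally: 0 ring(s) + 1 π bond(s) = 1.)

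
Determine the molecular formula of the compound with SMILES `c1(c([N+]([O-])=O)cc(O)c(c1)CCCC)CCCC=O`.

C14H19NO4

Heavy atoms from the SMILES: 14 C, 1 N, 4 O.
Implicit hydrogens by atom environment:
  6 × C: 2 H each → 12
  4 × C (aromatic): no H
  2 × C (aromatic): 1 H each → 2
  2 × O: no H
  1 × C: 3 H
  1 × C: 1 H
  1 × N (charge +1): no H
  1 × O: 1 H
  1 × O (charge -1): no H
  Total hydrogens = 19.
Molecular formula: C14H19NO4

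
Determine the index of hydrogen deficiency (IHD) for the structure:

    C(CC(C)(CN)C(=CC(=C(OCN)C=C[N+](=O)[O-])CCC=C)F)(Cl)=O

6

Molecular formula from the SMILES: C16H23ClFN3O4.
DoU = (2C + 2 + N − H − X)/2 = (2·16 + 2 + 3 − 23 − 2)/2 = 12/2 = 6.
(Structurally: 0 ring(s) + 6 π bond(s) = 6.)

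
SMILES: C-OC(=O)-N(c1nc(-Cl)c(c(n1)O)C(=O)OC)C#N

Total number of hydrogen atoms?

Hydrogens are implicit in SMILES; fill each atom to its normal valence:
  4 × C (aromatic): no H
  4 × O: no H
  3 × C: no H
  2 × C: 3 H each → 6
  2 × N (aromatic): no H
  2 × N: no H
  1 × Cl: no H
  1 × O: 1 H
  Total hydrogens = 7.

7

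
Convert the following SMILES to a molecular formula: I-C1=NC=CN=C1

Heavy atoms from the SMILES: 4 C, 1 I, 2 N.
Implicit hydrogens by atom environment:
  3 × C (aromatic): 1 H each → 3
  2 × N (aromatic): no H
  1 × C (aromatic): no H
  1 × I: no H
  Total hydrogens = 3.
Molecular formula: C4H3IN2

C4H3IN2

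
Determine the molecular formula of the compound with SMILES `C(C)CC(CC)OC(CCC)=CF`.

Heavy atoms from the SMILES: 11 C, 1 F, 1 O.
Implicit hydrogens by atom environment:
  5 × C: 2 H each → 10
  3 × C: 3 H each → 9
  2 × C: 1 H each → 2
  1 × C: no H
  1 × F: no H
  1 × O: no H
  Total hydrogens = 21.
Molecular formula: C11H21FO

C11H21FO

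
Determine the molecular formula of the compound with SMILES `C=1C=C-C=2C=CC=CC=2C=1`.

Heavy atoms from the SMILES: 10 C.
Implicit hydrogens by atom environment:
  8 × C (aromatic): 1 H each → 8
  2 × C (aromatic): no H
  Total hydrogens = 8.
Molecular formula: C10H8

C10H8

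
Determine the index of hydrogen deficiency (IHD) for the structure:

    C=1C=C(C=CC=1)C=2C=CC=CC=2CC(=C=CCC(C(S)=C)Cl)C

Molecular formula from the SMILES: C21H21ClS.
DoU = (2C + 2 + N − H − X)/2 = (2·21 + 2 + 0 − 21 − 1)/2 = 22/2 = 11.
(Structurally: 2 ring(s) + 9 π bond(s) = 11.)

11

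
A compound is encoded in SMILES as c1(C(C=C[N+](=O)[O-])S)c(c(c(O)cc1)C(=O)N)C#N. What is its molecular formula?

C11H9N3O4S

Heavy atoms from the SMILES: 11 C, 3 N, 4 O, 1 S.
Implicit hydrogens by atom environment:
  4 × C (aromatic): no H
  3 × C: 1 H each → 3
  2 × C (aromatic): 1 H each → 2
  2 × C: no H
  2 × O: no H
  1 × N: 2 H
  1 × N: no H
  1 × N (charge +1): no H
  1 × O: 1 H
  1 × O (charge -1): no H
  1 × S: 1 H
  Total hydrogens = 9.
Molecular formula: C11H9N3O4S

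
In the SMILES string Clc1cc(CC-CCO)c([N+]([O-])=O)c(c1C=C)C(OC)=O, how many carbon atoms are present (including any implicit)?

The symbol for carbon appears 14 times in the SMILES. Lowercase c denotes aromatic carbon and counts toward C.

14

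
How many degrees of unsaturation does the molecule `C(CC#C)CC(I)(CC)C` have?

2

Molecular formula from the SMILES: C9H15I.
DoU = (2C + 2 + N − H − X)/2 = (2·9 + 2 + 0 − 15 − 1)/2 = 4/2 = 2.
(Structurally: 0 ring(s) + 2 π bond(s) = 2.)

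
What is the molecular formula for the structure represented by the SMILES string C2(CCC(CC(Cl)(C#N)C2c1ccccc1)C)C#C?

C17H18ClN

Heavy atoms from the SMILES: 17 C, 1 Cl, 1 N.
Implicit hydrogens by atom environment:
  5 × C (aromatic): 1 H each → 5
  4 × C: 1 H each → 4
  3 × C: 2 H each → 6
  3 × C: no H
  1 × C: 3 H
  1 × C (aromatic): no H
  1 × Cl: no H
  1 × N: no H
  Total hydrogens = 18.
Molecular formula: C17H18ClN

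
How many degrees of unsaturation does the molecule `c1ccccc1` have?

Molecular formula from the SMILES: C6H6.
DoU = (2C + 2 + N − H − X)/2 = (2·6 + 2 + 0 − 6 − 0)/2 = 8/2 = 4.
(Structurally: 1 ring(s) + 3 π bond(s) = 4.)

4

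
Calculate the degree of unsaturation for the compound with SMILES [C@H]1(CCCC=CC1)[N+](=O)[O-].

3

Molecular formula from the SMILES: C7H11NO2.
DoU = (2C + 2 + N − H − X)/2 = (2·7 + 2 + 1 − 11 − 0)/2 = 6/2 = 3.
(Structurally: 1 ring(s) + 2 π bond(s) = 3.)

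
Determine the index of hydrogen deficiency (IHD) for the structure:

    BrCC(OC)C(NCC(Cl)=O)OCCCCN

1

Molecular formula from the SMILES: C10H20BrClN2O3.
DoU = (2C + 2 + N − H − X)/2 = (2·10 + 2 + 2 − 20 − 2)/2 = 2/2 = 1.
(Structurally: 0 ring(s) + 1 π bond(s) = 1.)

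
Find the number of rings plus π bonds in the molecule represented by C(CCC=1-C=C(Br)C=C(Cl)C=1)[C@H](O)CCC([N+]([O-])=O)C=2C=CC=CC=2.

Molecular formula from the SMILES: C19H21BrClNO3.
DoU = (2C + 2 + N − H − X)/2 = (2·19 + 2 + 1 − 21 − 2)/2 = 18/2 = 9.
(Structurally: 2 ring(s) + 7 π bond(s) = 9.)

9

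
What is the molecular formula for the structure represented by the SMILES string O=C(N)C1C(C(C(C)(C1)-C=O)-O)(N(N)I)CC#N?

Heavy atoms from the SMILES: 10 C, 1 I, 4 N, 3 O.
Implicit hydrogens by atom environment:
  4 × C: no H
  3 × C: 1 H each → 3
  2 × C: 2 H each → 4
  2 × N: 2 H each → 4
  2 × N: no H
  2 × O: no H
  1 × C: 3 H
  1 × I: no H
  1 × O: 1 H
  Total hydrogens = 15.
Molecular formula: C10H15IN4O3

C10H15IN4O3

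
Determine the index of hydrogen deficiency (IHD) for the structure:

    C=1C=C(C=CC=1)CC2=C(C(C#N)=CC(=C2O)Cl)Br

Molecular formula from the SMILES: C14H9BrClNO.
DoU = (2C + 2 + N − H − X)/2 = (2·14 + 2 + 1 − 9 − 2)/2 = 20/2 = 10.
(Structurally: 2 ring(s) + 8 π bond(s) = 10.)

10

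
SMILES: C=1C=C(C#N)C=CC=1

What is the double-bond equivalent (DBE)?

Molecular formula from the SMILES: C7H5N.
DoU = (2C + 2 + N − H − X)/2 = (2·7 + 2 + 1 − 5 − 0)/2 = 12/2 = 6.
(Structurally: 1 ring(s) + 5 π bond(s) = 6.)

6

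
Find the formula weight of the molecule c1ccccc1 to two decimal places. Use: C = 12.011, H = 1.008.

78.11

Molecular formula: C6H6.
M = 6×12.011 + 6×1.008 = 78.11 g/mol.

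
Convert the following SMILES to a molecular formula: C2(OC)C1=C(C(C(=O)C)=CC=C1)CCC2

C13H16O2

Heavy atoms from the SMILES: 13 C, 2 O.
Implicit hydrogens by atom environment:
  3 × C: 2 H each → 6
  3 × C (aromatic): 1 H each → 3
  3 × C (aromatic): no H
  2 × C: 3 H each → 6
  2 × O: no H
  1 × C: 1 H
  1 × C: no H
  Total hydrogens = 16.
Molecular formula: C13H16O2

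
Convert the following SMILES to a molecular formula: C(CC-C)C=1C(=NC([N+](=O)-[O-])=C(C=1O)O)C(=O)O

C10H12N2O6

Heavy atoms from the SMILES: 10 C, 2 N, 6 O.
Implicit hydrogens by atom environment:
  5 × C (aromatic): no H
  3 × C: 2 H each → 6
  3 × O: 1 H each → 3
  2 × O: no H
  1 × C: 3 H
  1 × C: no H
  1 × N (aromatic): no H
  1 × N (charge +1): no H
  1 × O (charge -1): no H
  Total hydrogens = 12.
Molecular formula: C10H12N2O6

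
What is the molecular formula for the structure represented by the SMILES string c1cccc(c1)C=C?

Heavy atoms from the SMILES: 8 C.
Implicit hydrogens by atom environment:
  5 × C (aromatic): 1 H each → 5
  1 × C: 2 H
  1 × C: 1 H
  1 × C (aromatic): no H
  Total hydrogens = 8.
Molecular formula: C8H8

C8H8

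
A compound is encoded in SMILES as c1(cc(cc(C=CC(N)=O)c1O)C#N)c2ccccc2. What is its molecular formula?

Heavy atoms from the SMILES: 16 C, 2 N, 2 O.
Implicit hydrogens by atom environment:
  7 × C (aromatic): 1 H each → 7
  5 × C (aromatic): no H
  2 × C: 1 H each → 2
  2 × C: no H
  1 × N: 2 H
  1 × N: no H
  1 × O: 1 H
  1 × O: no H
  Total hydrogens = 12.
Molecular formula: C16H12N2O2

C16H12N2O2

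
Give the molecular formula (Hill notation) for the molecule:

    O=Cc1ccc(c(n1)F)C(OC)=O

Heavy atoms from the SMILES: 8 C, 1 F, 1 N, 3 O.
Implicit hydrogens by atom environment:
  3 × C (aromatic): no H
  3 × O: no H
  2 × C (aromatic): 1 H each → 2
  1 × C: 3 H
  1 × C: 1 H
  1 × C: no H
  1 × F: no H
  1 × N (aromatic): no H
  Total hydrogens = 6.
Molecular formula: C8H6FNO3

C8H6FNO3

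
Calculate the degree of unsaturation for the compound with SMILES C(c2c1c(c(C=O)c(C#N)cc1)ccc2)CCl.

Molecular formula from the SMILES: C14H10ClNO.
DoU = (2C + 2 + N − H − X)/2 = (2·14 + 2 + 1 − 10 − 1)/2 = 20/2 = 10.
(Structurally: 2 ring(s) + 8 π bond(s) = 10.)

10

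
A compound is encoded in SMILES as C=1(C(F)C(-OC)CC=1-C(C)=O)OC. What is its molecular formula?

Heavy atoms from the SMILES: 9 C, 1 F, 3 O.
Implicit hydrogens by atom environment:
  3 × C: 3 H each → 9
  3 × C: no H
  3 × O: no H
  2 × C: 1 H each → 2
  1 × C: 2 H
  1 × F: no H
  Total hydrogens = 13.
Molecular formula: C9H13FO3

C9H13FO3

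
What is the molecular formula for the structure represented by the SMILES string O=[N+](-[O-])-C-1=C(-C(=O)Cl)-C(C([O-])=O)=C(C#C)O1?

Heavy atoms from the SMILES: 8 C, 1 Cl, 1 N, 6 O.
Implicit hydrogens by atom environment:
  4 × C (aromatic): no H
  3 × C: no H
  3 × O: no H
  2 × O (charge -1): no H
  1 × C: 1 H
  1 × Cl: no H
  1 × N (charge +1): no H
  1 × O (aromatic): no H
  Total hydrogens = 1.
Net charge -1.
Molecular formula: C8HClNO6-

C8HClNO6-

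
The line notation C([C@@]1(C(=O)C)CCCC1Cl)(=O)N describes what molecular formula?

C8H12ClNO2

Heavy atoms from the SMILES: 8 C, 1 Cl, 1 N, 2 O.
Implicit hydrogens by atom environment:
  3 × C: 2 H each → 6
  3 × C: no H
  2 × O: no H
  1 × C: 3 H
  1 × C: 1 H
  1 × Cl: no H
  1 × N: 2 H
  Total hydrogens = 12.
Molecular formula: C8H12ClNO2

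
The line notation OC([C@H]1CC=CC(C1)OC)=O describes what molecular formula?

Heavy atoms from the SMILES: 8 C, 3 O.
Implicit hydrogens by atom environment:
  4 × C: 1 H each → 4
  2 × C: 2 H each → 4
  2 × O: no H
  1 × C: 3 H
  1 × C: no H
  1 × O: 1 H
  Total hydrogens = 12.
Molecular formula: C8H12O3

C8H12O3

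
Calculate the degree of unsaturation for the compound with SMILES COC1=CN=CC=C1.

4

Molecular formula from the SMILES: C6H7NO.
DoU = (2C + 2 + N − H − X)/2 = (2·6 + 2 + 1 − 7 − 0)/2 = 8/2 = 4.
(Structurally: 1 ring(s) + 3 π bond(s) = 4.)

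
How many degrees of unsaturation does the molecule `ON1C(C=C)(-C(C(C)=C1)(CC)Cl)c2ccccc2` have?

7

Molecular formula from the SMILES: C15H18ClNO.
DoU = (2C + 2 + N − H − X)/2 = (2·15 + 2 + 1 − 18 − 1)/2 = 14/2 = 7.
(Structurally: 2 ring(s) + 5 π bond(s) = 7.)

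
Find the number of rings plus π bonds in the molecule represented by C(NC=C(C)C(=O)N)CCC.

2

Molecular formula from the SMILES: C8H16N2O.
DoU = (2C + 2 + N − H − X)/2 = (2·8 + 2 + 2 − 16 − 0)/2 = 4/2 = 2.
(Structurally: 0 ring(s) + 2 π bond(s) = 2.)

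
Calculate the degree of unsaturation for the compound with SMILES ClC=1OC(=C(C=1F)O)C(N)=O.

4

Molecular formula from the SMILES: C5H3ClFNO3.
DoU = (2C + 2 + N − H − X)/2 = (2·5 + 2 + 1 − 3 − 2)/2 = 8/2 = 4.
(Structurally: 1 ring(s) + 3 π bond(s) = 4.)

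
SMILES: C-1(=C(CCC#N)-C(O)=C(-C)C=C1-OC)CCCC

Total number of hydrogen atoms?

Hydrogens are implicit in SMILES; fill each atom to its normal valence:
  5 × C: 2 H each → 10
  5 × C (aromatic): no H
  3 × C: 3 H each → 9
  1 × C (aromatic): 1 H
  1 × C: no H
  1 × N: no H
  1 × O: 1 H
  1 × O: no H
  Total hydrogens = 21.

21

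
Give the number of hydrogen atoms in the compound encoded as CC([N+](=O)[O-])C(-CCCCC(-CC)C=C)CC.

27

Hydrogens are implicit in SMILES; fill each atom to its normal valence:
  7 × C: 2 H each → 14
  4 × C: 1 H each → 4
  3 × C: 3 H each → 9
  1 × N (charge +1): no H
  1 × O: no H
  1 × O (charge -1): no H
  Total hydrogens = 27.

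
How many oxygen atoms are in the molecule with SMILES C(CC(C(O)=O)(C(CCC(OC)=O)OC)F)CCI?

5

The symbol for oxygen appears 5 times in the SMILES.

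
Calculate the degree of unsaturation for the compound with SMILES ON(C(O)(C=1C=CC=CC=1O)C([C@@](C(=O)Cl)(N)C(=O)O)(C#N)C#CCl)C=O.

Molecular formula from the SMILES: C15H11Cl2N3O7.
DoU = (2C + 2 + N − H − X)/2 = (2·15 + 2 + 3 − 11 − 2)/2 = 22/2 = 11.
(Structurally: 1 ring(s) + 10 π bond(s) = 11.)

11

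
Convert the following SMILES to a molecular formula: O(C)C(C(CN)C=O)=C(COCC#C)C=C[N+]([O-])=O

Heavy atoms from the SMILES: 12 C, 2 N, 5 O.
Implicit hydrogens by atom environment:
  5 × C: 1 H each → 5
  4 × O: no H
  3 × C: 2 H each → 6
  3 × C: no H
  1 × C: 3 H
  1 × N: 2 H
  1 × N (charge +1): no H
  1 × O (charge -1): no H
  Total hydrogens = 16.
Molecular formula: C12H16N2O5

C12H16N2O5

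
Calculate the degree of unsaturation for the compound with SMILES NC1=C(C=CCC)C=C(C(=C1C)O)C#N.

7

Molecular formula from the SMILES: C12H14N2O.
DoU = (2C + 2 + N − H − X)/2 = (2·12 + 2 + 2 − 14 − 0)/2 = 14/2 = 7.
(Structurally: 1 ring(s) + 6 π bond(s) = 7.)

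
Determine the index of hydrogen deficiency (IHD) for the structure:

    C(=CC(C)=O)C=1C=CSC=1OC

Molecular formula from the SMILES: C9H10O2S.
DoU = (2C + 2 + N − H − X)/2 = (2·9 + 2 + 0 − 10 − 0)/2 = 10/2 = 5.
(Structurally: 1 ring(s) + 4 π bond(s) = 5.)

5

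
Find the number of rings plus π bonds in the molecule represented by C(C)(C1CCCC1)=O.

Molecular formula from the SMILES: C7H12O.
DoU = (2C + 2 + N − H − X)/2 = (2·7 + 2 + 0 − 12 − 0)/2 = 4/2 = 2.
(Structurally: 1 ring(s) + 1 π bond(s) = 2.)

2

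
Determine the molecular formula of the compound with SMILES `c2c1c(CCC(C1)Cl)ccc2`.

Heavy atoms from the SMILES: 10 C, 1 Cl.
Implicit hydrogens by atom environment:
  4 × C (aromatic): 1 H each → 4
  3 × C: 2 H each → 6
  2 × C (aromatic): no H
  1 × C: 1 H
  1 × Cl: no H
  Total hydrogens = 11.
Molecular formula: C10H11Cl

C10H11Cl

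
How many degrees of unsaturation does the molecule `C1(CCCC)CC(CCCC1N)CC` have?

1

Molecular formula from the SMILES: C13H27N.
DoU = (2C + 2 + N − H − X)/2 = (2·13 + 2 + 1 − 27 − 0)/2 = 2/2 = 1.
(Structurally: 1 ring(s) + 0 π bond(s) = 1.)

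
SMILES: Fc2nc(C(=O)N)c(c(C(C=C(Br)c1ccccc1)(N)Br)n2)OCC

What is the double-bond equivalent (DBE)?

10

Molecular formula from the SMILES: C16H15Br2FN4O2.
DoU = (2C + 2 + N − H − X)/2 = (2·16 + 2 + 4 − 15 − 3)/2 = 20/2 = 10.
(Structurally: 2 ring(s) + 8 π bond(s) = 10.)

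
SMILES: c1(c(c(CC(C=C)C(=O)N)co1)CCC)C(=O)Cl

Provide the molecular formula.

Heavy atoms from the SMILES: 13 C, 1 Cl, 1 N, 3 O.
Implicit hydrogens by atom environment:
  4 × C: 2 H each → 8
  3 × C (aromatic): no H
  2 × C: 1 H each → 2
  2 × C: no H
  2 × O: no H
  1 × C: 3 H
  1 × C (aromatic): 1 H
  1 × Cl: no H
  1 × N: 2 H
  1 × O (aromatic): no H
  Total hydrogens = 16.
Molecular formula: C13H16ClNO3

C13H16ClNO3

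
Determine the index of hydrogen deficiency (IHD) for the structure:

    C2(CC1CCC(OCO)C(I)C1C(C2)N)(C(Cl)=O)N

Molecular formula from the SMILES: C12H20ClIN2O3.
DoU = (2C + 2 + N − H − X)/2 = (2·12 + 2 + 2 − 20 − 2)/2 = 6/2 = 3.
(Structurally: 2 ring(s) + 1 π bond(s) = 3.)

3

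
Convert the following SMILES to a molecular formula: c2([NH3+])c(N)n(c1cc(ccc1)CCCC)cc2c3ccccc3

C20H24N3+

Heavy atoms from the SMILES: 20 C, 3 N.
Implicit hydrogens by atom environment:
  10 × C (aromatic): 1 H each → 10
  6 × C (aromatic): no H
  3 × C: 2 H each → 6
  1 × C: 3 H
  1 × N (charge +1): 3 H
  1 × N: 2 H
  1 × N (aromatic): no H
  Total hydrogens = 24.
Net charge +1.
Molecular formula: C20H24N3+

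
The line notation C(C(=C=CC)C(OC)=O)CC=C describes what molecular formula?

Heavy atoms from the SMILES: 10 C, 2 O.
Implicit hydrogens by atom environment:
  3 × C: 2 H each → 6
  3 × C: no H
  2 × C: 3 H each → 6
  2 × C: 1 H each → 2
  2 × O: no H
  Total hydrogens = 14.
Molecular formula: C10H14O2

C10H14O2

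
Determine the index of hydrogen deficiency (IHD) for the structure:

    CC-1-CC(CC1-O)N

Molecular formula from the SMILES: C6H13NO.
DoU = (2C + 2 + N − H − X)/2 = (2·6 + 2 + 1 − 13 − 0)/2 = 2/2 = 1.
(Structurally: 1 ring(s) + 0 π bond(s) = 1.)

1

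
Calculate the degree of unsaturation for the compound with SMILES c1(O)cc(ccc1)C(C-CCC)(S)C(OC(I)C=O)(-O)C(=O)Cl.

6

Molecular formula from the SMILES: C15H18ClIO5S.
DoU = (2C + 2 + N − H − X)/2 = (2·15 + 2 + 0 − 18 − 2)/2 = 12/2 = 6.
(Structurally: 1 ring(s) + 5 π bond(s) = 6.)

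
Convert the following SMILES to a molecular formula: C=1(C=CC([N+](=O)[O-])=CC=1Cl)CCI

Heavy atoms from the SMILES: 8 C, 1 Cl, 1 I, 1 N, 2 O.
Implicit hydrogens by atom environment:
  3 × C (aromatic): 1 H each → 3
  3 × C (aromatic): no H
  2 × C: 2 H each → 4
  1 × Cl: no H
  1 × I: no H
  1 × N (charge +1): no H
  1 × O: no H
  1 × O (charge -1): no H
  Total hydrogens = 7.
Molecular formula: C8H7ClINO2

C8H7ClINO2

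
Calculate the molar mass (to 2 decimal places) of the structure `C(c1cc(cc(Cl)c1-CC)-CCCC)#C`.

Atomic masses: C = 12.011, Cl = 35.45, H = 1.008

220.74

Molecular formula: C14H17Cl.
M = 14×12.011 + 1×35.45 + 17×1.008 = 220.74 g/mol.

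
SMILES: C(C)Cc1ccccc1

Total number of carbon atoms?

The symbol for carbon appears 9 times in the SMILES. Lowercase c denotes aromatic carbon and counts toward C.

9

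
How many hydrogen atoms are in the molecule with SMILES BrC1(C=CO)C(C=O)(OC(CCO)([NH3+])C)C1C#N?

Hydrogens are implicit in SMILES; fill each atom to its normal valence:
  4 × C: 1 H each → 4
  4 × C: no H
  2 × C: 2 H each → 4
  2 × O: 1 H each → 2
  2 × O: no H
  1 × Br: no H
  1 × C: 3 H
  1 × N (charge +1): 3 H
  1 × N: no H
  Total hydrogens = 16.

16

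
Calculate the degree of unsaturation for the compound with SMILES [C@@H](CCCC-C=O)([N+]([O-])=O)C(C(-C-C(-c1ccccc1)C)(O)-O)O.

6

Molecular formula from the SMILES: C17H25NO6.
DoU = (2C + 2 + N − H − X)/2 = (2·17 + 2 + 1 − 25 − 0)/2 = 12/2 = 6.
(Structurally: 1 ring(s) + 5 π bond(s) = 6.)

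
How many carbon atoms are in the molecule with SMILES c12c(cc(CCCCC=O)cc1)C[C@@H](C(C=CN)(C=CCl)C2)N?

The symbol for carbon appears 19 times in the SMILES. Lowercase c denotes aromatic carbon and counts toward C.

19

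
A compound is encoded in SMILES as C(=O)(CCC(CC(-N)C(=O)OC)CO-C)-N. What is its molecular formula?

C10H20N2O4

Heavy atoms from the SMILES: 10 C, 2 N, 4 O.
Implicit hydrogens by atom environment:
  4 × C: 2 H each → 8
  4 × O: no H
  2 × C: 3 H each → 6
  2 × C: 1 H each → 2
  2 × C: no H
  2 × N: 2 H each → 4
  Total hydrogens = 20.
Molecular formula: C10H20N2O4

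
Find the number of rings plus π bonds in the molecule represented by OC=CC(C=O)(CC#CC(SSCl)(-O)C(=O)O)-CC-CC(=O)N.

6

Molecular formula from the SMILES: C13H16ClNO6S2.
DoU = (2C + 2 + N − H − X)/2 = (2·13 + 2 + 1 − 16 − 1)/2 = 12/2 = 6.
(Structurally: 0 ring(s) + 6 π bond(s) = 6.)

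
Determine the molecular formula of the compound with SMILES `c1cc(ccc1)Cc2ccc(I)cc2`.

C13H11I

Heavy atoms from the SMILES: 13 C, 1 I.
Implicit hydrogens by atom environment:
  9 × C (aromatic): 1 H each → 9
  3 × C (aromatic): no H
  1 × C: 2 H
  1 × I: no H
  Total hydrogens = 11.
Molecular formula: C13H11I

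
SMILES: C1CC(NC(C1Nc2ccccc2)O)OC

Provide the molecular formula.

Heavy atoms from the SMILES: 12 C, 2 N, 2 O.
Implicit hydrogens by atom environment:
  5 × C (aromatic): 1 H each → 5
  3 × C: 1 H each → 3
  2 × C: 2 H each → 4
  2 × N: 1 H each → 2
  1 × C: 3 H
  1 × C (aromatic): no H
  1 × O: 1 H
  1 × O: no H
  Total hydrogens = 18.
Molecular formula: C12H18N2O2

C12H18N2O2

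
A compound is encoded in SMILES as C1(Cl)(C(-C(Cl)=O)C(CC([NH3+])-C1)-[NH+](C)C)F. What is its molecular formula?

[C9H17Cl2FN2O]2+

Heavy atoms from the SMILES: 9 C, 2 Cl, 1 F, 2 N, 1 O.
Implicit hydrogens by atom environment:
  3 × C: 1 H each → 3
  2 × C: 3 H each → 6
  2 × C: 2 H each → 4
  2 × C: no H
  2 × Cl: no H
  1 × F: no H
  1 × N (charge +1): 3 H
  1 × N (charge +1): 1 H
  1 × O: no H
  Total hydrogens = 17.
Net charge +2.
Molecular formula: [C9H17Cl2FN2O]2+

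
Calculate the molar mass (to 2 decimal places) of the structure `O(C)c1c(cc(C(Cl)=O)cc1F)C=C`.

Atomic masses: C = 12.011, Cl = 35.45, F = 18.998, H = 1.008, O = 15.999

Molecular formula: C10H8ClFO2.
M = 10×12.011 + 1×35.45 + 1×18.998 + 8×1.008 + 2×15.999 = 214.62 g/mol.

214.62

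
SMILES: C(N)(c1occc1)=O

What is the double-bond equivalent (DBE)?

4

Molecular formula from the SMILES: C5H5NO2.
DoU = (2C + 2 + N − H − X)/2 = (2·5 + 2 + 1 − 5 − 0)/2 = 8/2 = 4.
(Structurally: 1 ring(s) + 3 π bond(s) = 4.)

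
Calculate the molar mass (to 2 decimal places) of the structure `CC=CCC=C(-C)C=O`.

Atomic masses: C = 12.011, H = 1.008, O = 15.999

124.18

Molecular formula: C8H12O.
M = 8×12.011 + 12×1.008 + 1×15.999 = 124.18 g/mol.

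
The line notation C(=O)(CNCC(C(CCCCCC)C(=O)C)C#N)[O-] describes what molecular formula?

Heavy atoms from the SMILES: 14 C, 2 N, 3 O.
Implicit hydrogens by atom environment:
  7 × C: 2 H each → 14
  3 × C: no H
  2 × C: 3 H each → 6
  2 × C: 1 H each → 2
  2 × O: no H
  1 × N: 1 H
  1 × N: no H
  1 × O (charge -1): no H
  Total hydrogens = 23.
Net charge -1.
Molecular formula: C14H23N2O3-

C14H23N2O3-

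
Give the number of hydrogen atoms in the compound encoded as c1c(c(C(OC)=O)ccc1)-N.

9

Hydrogens are implicit in SMILES; fill each atom to its normal valence:
  4 × C (aromatic): 1 H each → 4
  2 × C (aromatic): no H
  2 × O: no H
  1 × C: 3 H
  1 × C: no H
  1 × N: 2 H
  Total hydrogens = 9.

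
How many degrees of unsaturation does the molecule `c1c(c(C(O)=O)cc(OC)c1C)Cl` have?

Molecular formula from the SMILES: C9H9ClO3.
DoU = (2C + 2 + N − H − X)/2 = (2·9 + 2 + 0 − 9 − 1)/2 = 10/2 = 5.
(Structurally: 1 ring(s) + 4 π bond(s) = 5.)

5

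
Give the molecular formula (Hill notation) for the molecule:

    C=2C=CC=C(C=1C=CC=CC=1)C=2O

C12H10O

Heavy atoms from the SMILES: 12 C, 1 O.
Implicit hydrogens by atom environment:
  9 × C (aromatic): 1 H each → 9
  3 × C (aromatic): no H
  1 × O: 1 H
  Total hydrogens = 10.
Molecular formula: C12H10O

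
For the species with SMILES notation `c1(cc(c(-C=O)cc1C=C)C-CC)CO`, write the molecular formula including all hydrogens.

Heavy atoms from the SMILES: 13 C, 2 O.
Implicit hydrogens by atom environment:
  4 × C: 2 H each → 8
  4 × C (aromatic): no H
  2 × C (aromatic): 1 H each → 2
  2 × C: 1 H each → 2
  1 × C: 3 H
  1 × O: 1 H
  1 × O: no H
  Total hydrogens = 16.
Molecular formula: C13H16O2

C13H16O2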